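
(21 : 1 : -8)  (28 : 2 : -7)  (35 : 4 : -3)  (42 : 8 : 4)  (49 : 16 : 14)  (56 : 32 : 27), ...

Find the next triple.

For the first entry, +7 each step: 21, 28, 35, 42, 49, 56 → 63.
Second entry: ×2 each step, so 1, 2, 4, 8, 16, 32 → 64.
Third entry: differences are 1, 4, 7, … (increasing by 3 each time); -8, -7, -3, 4, 14, 27 → 43.
So the next triple is (63 : 64 : 43).

(63 : 64 : 43)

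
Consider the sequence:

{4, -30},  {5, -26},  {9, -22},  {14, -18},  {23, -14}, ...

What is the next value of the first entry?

First entry: each term is the sum of the two before it, so 4, 5, 9, 14, 23 → 37.
Second entry: +4 each step; -30, -26, -22, -18, -14 → -10.

37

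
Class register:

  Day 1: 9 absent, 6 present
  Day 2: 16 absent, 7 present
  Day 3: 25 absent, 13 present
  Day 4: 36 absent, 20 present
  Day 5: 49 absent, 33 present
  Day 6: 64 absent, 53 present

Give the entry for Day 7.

81 absent, 86 present

Absent: 9, 16, 25, 36, 49, 64 → 81 (perfect squares: 3², 4², 5², …).
Present — each term is the sum of the two before it: 6, 7, 13, 20, 33, 53 → 86.
Combining the parts gives 81 absent, 86 present.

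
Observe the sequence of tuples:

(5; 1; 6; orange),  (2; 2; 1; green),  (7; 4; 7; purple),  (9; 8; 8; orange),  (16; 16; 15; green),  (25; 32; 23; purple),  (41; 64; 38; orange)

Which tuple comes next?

First coordinate — each term is the sum of the two before it: 5, 2, 7, 9, 16, 25, 41 → 66.
Second coordinate: 1, 2, 4, 8, 16, 32, 64 → 128 (×2 each step).
Third coordinate — each term is the sum of the two before it: 6, 1, 7, 8, 15, 23, 38 → 61.
Colour: repeats orange → green → purple; orange, green, purple, orange, green, purple, orange → green.
So the next tuple is (66; 128; 61; green).

(66; 128; 61; green)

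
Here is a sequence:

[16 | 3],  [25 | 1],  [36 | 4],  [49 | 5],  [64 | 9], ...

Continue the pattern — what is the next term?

For the first coordinate, perfect squares: 4², 5², 6², …: 16, 25, 36, 49, 64 → 81.
Second coordinate — each term is the sum of the two before it: 3, 1, 4, 5, 9 → 14.
Combining the parts gives [81 | 14].

[81 | 14]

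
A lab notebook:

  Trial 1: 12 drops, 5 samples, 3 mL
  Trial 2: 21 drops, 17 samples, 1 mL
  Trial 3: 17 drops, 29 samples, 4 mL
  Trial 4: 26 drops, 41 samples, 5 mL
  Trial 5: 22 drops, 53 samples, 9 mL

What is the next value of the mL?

14

Drops — alternating steps +9, −4, +9, −4, …: 12, 21, 17, 26, 22 → 31.
Samples goes 5, 17, 29, 41, 53 → 65 (+12 each step).
ML: each term is the sum of the two before it; 3, 1, 4, 5, 9 → 14.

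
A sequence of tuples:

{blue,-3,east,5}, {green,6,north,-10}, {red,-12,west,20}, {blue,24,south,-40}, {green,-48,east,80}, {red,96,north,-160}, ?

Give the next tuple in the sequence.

{blue,-192,west,320}

For the colour, repeats blue → green → red: blue, green, red, blue, green, red → blue.
Second coordinate — ×(-2) each step: -3, 6, -12, 24, -48, 96 → -192.
Direction: repeats east → north → west → south; east, north, west, south, east, north → west.
Fourth coordinate: ×(-2) each step, so 5, -10, 20, -40, 80, -160 → 320.
Combining the parts gives {blue,-192,west,320}.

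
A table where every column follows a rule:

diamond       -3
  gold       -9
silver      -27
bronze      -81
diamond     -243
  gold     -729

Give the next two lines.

Rank: repeats diamond → gold → silver → bronze; diamond, gold, silver, bronze, diamond, gold → silver → bronze.
Second component: ×3 each step, so -3, -9, -27, -81, -243, -729 → -2187 → -6561.
Putting the parts together: silver  -2187 and then bronze  -6561.

silver  -2187; bronze  -6561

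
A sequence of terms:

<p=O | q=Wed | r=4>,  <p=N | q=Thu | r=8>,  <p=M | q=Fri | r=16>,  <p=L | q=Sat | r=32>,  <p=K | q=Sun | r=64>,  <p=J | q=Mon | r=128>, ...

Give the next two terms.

<p=I | q=Tue | r=256>, <p=H | q=Wed | r=512>

P: O, N, M, L, K, J → I → H (letters move back 1 place in the alphabet).
Q: Wed, Thu, Fri, Sat, Sun, Mon → Tue → Wed (runs through the weekdays Mon→Sun).
R: ×2 each step, so 4, 8, 16, 32, 64, 128 → 256 → 512.
Putting the parts together: <p=I | q=Tue | r=256> and then <p=H | q=Wed | r=512>.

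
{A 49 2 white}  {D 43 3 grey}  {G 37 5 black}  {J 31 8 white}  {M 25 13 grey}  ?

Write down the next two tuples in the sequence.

Letter: letters move forward 3 places in the alphabet; A, D, G, J, M → P → S.
Second value: −6 each step, so 49, 43, 37, 31, 25 → 19 → 13.
Third value: each term is the sum of the two before it; 2, 3, 5, 8, 13 → 21 → 34.
Shade — repeats white → grey → black: white, grey, black, white, grey → black → white.
Putting the parts together: {P 19 21 black} and then {S 13 34 white}.

{P 19 21 black}, {S 13 34 white}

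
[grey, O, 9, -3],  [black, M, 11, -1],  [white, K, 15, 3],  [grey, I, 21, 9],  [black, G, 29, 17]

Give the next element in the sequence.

[white, E, 39, 27]

Shade — repeats grey → black → white: grey, black, white, grey, black → white.
Letter: letters move back 2 places in the alphabet, so O, M, K, I, G → E.
Third entry: differences are 2, 4, 6, … (increasing by 2 each time); 9, 11, 15, 21, 29 → 39.
For the fourth entry, always 12 less than the third entry: -3, -1, 3, 9, 17 → 27.
Putting it together: [white, E, 39, 27].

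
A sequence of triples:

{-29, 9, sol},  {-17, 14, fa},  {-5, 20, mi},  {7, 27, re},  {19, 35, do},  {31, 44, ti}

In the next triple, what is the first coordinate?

43

First coordinate goes -29, -17, -5, 7, 19, 31 → 43 (+12 each step).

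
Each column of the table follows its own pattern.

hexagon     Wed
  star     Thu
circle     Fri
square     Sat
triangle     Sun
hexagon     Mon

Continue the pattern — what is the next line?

Shape: repeats hexagon → star → circle → square → triangle, so hexagon, star, circle, square, triangle, hexagon → star.
Day goes Wed, Thu, Fri, Sat, Sun, Mon → Tue (runs through the weekdays Mon→Sun).
So the next line is star  Tue.

star  Tue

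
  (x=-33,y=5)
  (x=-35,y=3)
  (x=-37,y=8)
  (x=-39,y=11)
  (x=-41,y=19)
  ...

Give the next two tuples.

For the x, −2 each step: -33, -35, -37, -39, -41 → -43 → -45.
Y: each term is the sum of the two before it, so 5, 3, 8, 11, 19 → 30 → 49.
So the next two tuples are (x=-43,y=30) and (x=-45,y=49).

(x=-43,y=30), (x=-45,y=49)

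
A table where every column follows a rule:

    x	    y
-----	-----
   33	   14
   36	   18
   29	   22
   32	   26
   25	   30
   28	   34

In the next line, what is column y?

38

Column x: 33, 36, 29, 32, 25, 28 → 21 (alternating steps +3, −7, +3, −7, …).
Column y goes 14, 18, 22, 26, 30, 34 → 38 (+4 each step).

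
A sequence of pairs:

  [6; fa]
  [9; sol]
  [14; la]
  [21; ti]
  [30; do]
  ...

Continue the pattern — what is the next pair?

First component — differences are 3, 5, 7, … (increasing by 2 each time): 6, 9, 14, 21, 30 → 41.
Note: fa, sol, la, ti, do → re (runs through the solfège scale do→ti).
Combining the parts gives [41; re].

[41; re]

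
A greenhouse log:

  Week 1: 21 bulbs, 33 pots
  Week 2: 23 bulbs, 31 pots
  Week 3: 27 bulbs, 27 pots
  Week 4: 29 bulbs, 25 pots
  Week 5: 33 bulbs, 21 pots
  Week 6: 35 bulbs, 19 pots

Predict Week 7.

39 bulbs, 15 pots

Bulbs — alternating steps +2, +4, +2, +4, …: 21, 23, 27, 29, 33, 35 → 39.
For the pots, together with the bulbs always sums to 54: 33, 31, 27, 25, 21, 19 → 15.
So the next line is 39 bulbs, 15 pots.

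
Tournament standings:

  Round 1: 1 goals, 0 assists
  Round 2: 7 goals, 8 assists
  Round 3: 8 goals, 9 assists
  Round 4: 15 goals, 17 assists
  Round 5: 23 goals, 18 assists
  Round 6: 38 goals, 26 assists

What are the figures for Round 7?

61 goals, 27 assists

For the goals, each term is the sum of the two before it: 1, 7, 8, 15, 23, 38 → 61.
Assists: 0, 8, 9, 17, 18, 26 → 27 (alternating steps +8, +1, +8, +1, …).
So the next row is 61 goals, 27 assists.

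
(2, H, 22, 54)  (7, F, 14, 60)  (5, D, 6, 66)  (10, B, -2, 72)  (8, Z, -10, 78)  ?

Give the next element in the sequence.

(13, X, -18, 84)

First component goes 2, 7, 5, 10, 8 → 13 (alternating steps +5, −2, +5, −2, …).
Letter: letters move back 2 places in the alphabet, wrapping A→Z, so H, F, D, B, Z → X.
Third component: 22, 14, 6, -2, -10 → -18 (−8 each step).
Fourth component: +6 each step, so 54, 60, 66, 72, 78 → 84.
Putting it together: (13, X, -18, 84).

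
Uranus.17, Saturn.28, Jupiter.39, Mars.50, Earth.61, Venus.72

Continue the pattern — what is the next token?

Mercury.83

Planet goes Uranus, Saturn, Jupiter, Mars, Earth, Venus → Mercury (runs backward through the planets Mercury→Neptune).
Second component: 17, 28, 39, 50, 61, 72 → 83 (+11 each step).
Combining the parts gives Mercury.83.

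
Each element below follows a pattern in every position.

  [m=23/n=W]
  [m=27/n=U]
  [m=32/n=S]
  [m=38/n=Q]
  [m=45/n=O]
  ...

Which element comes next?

M: differences are 4, 5, 6, … (increasing by 1 each time), so 23, 27, 32, 38, 45 → 53.
N: W, U, S, Q, O → M (letters move back 2 places in the alphabet).
Putting it together: [m=53/n=M].

[m=53/n=M]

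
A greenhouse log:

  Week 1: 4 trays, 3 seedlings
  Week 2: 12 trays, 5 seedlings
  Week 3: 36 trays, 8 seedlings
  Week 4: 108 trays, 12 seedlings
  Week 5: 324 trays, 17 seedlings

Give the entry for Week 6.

Trays goes 4, 12, 36, 108, 324 → 972 (×3 each step).
Seedlings: differences are 2, 3, 4, … (increasing by 1 each time); 3, 5, 8, 12, 17 → 23.
Putting it together: 972 trays, 23 seedlings.

972 trays, 23 seedlings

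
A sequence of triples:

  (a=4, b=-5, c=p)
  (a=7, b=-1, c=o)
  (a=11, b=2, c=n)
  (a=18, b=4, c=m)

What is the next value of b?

5

A: 4, 7, 11, 18 → 29 (each term is the sum of the two before it).
B goes -5, -1, 2, 4 → 5 (differences are 4, 3, 2, … (decreasing by 1 each time)).
C goes p, o, n, m → l (letters move back 1 place in the alphabet).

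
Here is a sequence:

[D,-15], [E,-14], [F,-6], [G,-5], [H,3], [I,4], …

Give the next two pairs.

For the letter, letters move forward 1 place in the alphabet: D, E, F, G, H, I → J → K.
Second coordinate: -15, -14, -6, -5, 3, 4 → 12 → 13 (alternating steps +1, +8, +1, +8, …).
So the next two pairs are [J,12] and [K,13].

[J,12], [K,13]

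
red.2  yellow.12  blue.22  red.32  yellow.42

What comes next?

Colour — repeats red → yellow → blue: red, yellow, blue, red, yellow → blue.
Second component: +10 each step; 2, 12, 22, 32, 42 → 52.
Combining the parts gives blue.52.

blue.52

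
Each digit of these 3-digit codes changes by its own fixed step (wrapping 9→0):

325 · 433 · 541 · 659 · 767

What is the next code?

875

For the first digit, +1 each step, mod 10: 3, 4, 5, 6, 7 → 8.
For the second digit, +1 each step, mod 10: 2, 3, 4, 5, 6 → 7.
Third digit: −2 each step, mod 10; 5, 3, 1, 9, 7 → 5.
Combining the parts gives 875.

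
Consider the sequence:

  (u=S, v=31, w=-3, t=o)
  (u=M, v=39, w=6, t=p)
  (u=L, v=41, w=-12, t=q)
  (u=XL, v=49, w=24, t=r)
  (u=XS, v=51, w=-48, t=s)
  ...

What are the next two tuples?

U: S, M, L, XL, XS → S → M (runs through clothing sizes XS→XL).
For the v, alternating steps +8, +2, +8, +2, …: 31, 39, 41, 49, 51 → 59 → 61.
W goes -3, 6, -12, 24, -48 → 96 → -192 (×(-2) each step).
T — letters move forward 1 place in the alphabet: o, p, q, r, s → t → u.
So the next two tuples are (u=S, v=59, w=96, t=t) and (u=M, v=61, w=-192, t=u).

(u=S, v=59, w=96, t=t), (u=M, v=61, w=-192, t=u)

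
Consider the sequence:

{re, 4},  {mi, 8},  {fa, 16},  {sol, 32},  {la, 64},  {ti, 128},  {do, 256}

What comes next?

Note: runs through the solfège scale do→ti, so re, mi, fa, sol, la, ti, do → re.
Second value — ×2 each step: 4, 8, 16, 32, 64, 128, 256 → 512.
Putting it together: {re, 512}.

{re, 512}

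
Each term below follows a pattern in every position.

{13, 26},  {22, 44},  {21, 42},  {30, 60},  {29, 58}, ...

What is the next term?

First slot goes 13, 22, 21, 30, 29 → 38 (alternating steps +9, −1, +9, −1, …).
Second slot: always 2 × the first slot, so 26, 44, 42, 60, 58 → 76.
So the next term is {38, 76}.

{38, 76}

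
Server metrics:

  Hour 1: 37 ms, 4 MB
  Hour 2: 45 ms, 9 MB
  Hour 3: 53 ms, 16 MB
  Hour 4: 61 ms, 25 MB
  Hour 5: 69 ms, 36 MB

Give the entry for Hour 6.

77 ms, 49 MB

Ms: +8 each step; 37, 45, 53, 61, 69 → 77.
For the MB, perfect squares: 2², 3², 4², …: 4, 9, 16, 25, 36 → 49.
Putting it together: 77 ms, 49 MB.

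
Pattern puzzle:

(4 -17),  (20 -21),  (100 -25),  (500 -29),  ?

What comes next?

(2500 -33)

First entry goes 4, 20, 100, 500 → 2500 (×5 each step).
Second entry: −4 each step; -17, -21, -25, -29 → -33.
Putting it together: (2500 -33).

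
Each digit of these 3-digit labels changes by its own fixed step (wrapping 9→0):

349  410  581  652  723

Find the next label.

894

First digit: +1 each step, mod 10, so 3, 4, 5, 6, 7 → 8.
For the second digit, −3 each step, mod 10: 4, 1, 8, 5, 2 → 9.
For the third digit, +1 each step, mod 10: 9, 0, 1, 2, 3 → 4.
So the next label is 894.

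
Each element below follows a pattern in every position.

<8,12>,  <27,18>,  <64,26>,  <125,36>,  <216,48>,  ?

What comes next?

First entry: 8, 27, 64, 125, 216 → 343 (perfect cubes: 2³, 3³, 4³, …).
Second entry goes 12, 18, 26, 36, 48 → 62 (differences are 6, 8, 10, … (increasing by 2 each time)).
Putting it together: <343,62>.

<343,62>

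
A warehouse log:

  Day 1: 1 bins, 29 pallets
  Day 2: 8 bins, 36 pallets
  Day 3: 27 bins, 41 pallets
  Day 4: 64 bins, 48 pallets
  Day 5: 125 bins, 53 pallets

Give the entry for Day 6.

Bins — perfect cubes: 1³, 2³, 3³, …: 1, 8, 27, 64, 125 → 216.
For the pallets, alternating steps +7, +5, +7, +5, …: 29, 36, 41, 48, 53 → 60.
Combining the parts gives 216 bins, 60 pallets.

216 bins, 60 pallets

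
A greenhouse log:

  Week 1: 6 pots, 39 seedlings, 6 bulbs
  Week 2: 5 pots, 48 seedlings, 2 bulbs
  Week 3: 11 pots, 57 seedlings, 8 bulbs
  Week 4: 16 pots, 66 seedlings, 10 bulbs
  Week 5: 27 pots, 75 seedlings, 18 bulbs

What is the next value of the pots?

43

Pots: each term is the sum of the two before it; 6, 5, 11, 16, 27 → 43.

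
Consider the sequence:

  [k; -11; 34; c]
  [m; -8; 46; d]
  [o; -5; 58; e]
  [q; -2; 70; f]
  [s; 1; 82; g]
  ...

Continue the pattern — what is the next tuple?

First letter: letters move forward 2 places in the alphabet; k, m, o, q, s → u.
Second component: +3 each step, so -11, -8, -5, -2, 1 → 4.
Third component: 34, 46, 58, 70, 82 → 94 (+12 each step).
Second letter: letters move forward 1 place in the alphabet, so c, d, e, f, g → h.
So the next tuple is [u; 4; 94; h].

[u; 4; 94; h]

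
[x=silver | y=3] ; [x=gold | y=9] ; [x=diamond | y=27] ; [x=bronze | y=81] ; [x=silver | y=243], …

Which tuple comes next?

For the x, repeats silver → gold → diamond → bronze: silver, gold, diamond, bronze, silver → gold.
Y — ×3 each step: 3, 9, 27, 81, 243 → 729.
So the next tuple is [x=gold | y=729].

[x=gold | y=729]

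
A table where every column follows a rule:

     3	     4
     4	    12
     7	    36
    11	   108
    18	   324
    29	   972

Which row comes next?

First component goes 3, 4, 7, 11, 18, 29 → 47 (each term is the sum of the two before it).
For the second component, ×3 each step: 4, 12, 36, 108, 324, 972 → 2916.
Combining the parts gives 47  2916.

47  2916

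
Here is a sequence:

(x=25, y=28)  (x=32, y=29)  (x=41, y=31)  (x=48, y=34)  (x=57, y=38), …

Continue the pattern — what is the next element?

(x=64, y=43)

X — alternating steps +7, +9, +7, +9, …: 25, 32, 41, 48, 57 → 64.
Y: differences are 1, 2, 3, … (increasing by 1 each time); 28, 29, 31, 34, 38 → 43.
Combining the parts gives (x=64, y=43).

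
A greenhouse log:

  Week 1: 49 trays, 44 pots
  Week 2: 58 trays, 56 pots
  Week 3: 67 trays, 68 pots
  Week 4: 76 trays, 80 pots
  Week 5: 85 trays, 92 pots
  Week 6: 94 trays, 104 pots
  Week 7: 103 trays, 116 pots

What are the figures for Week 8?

For the trays, +9 each step: 49, 58, 67, 76, 85, 94, 103 → 112.
Pots: 44, 56, 68, 80, 92, 104, 116 → 128 (+12 each step).
Putting it together: 112 trays, 128 pots.

112 trays, 128 pots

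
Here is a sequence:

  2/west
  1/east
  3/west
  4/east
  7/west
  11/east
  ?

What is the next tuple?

First component goes 2, 1, 3, 4, 7, 11 → 18 (each term is the sum of the two before it).
Direction: alternates west ↔ east; west, east, west, east, west, east → west.
Putting it together: 18/west.

18/west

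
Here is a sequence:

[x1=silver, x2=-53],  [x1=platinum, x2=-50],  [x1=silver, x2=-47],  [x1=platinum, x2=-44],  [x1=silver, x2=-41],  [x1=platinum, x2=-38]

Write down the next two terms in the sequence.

[x1=silver, x2=-35], [x1=platinum, x2=-32]

X1 — alternates silver ↔ platinum: silver, platinum, silver, platinum, silver, platinum → silver → platinum.
X2: -53, -50, -47, -44, -41, -38 → -35 → -32 (+3 each step).
Putting the parts together: [x1=silver, x2=-35] and then [x1=platinum, x2=-32].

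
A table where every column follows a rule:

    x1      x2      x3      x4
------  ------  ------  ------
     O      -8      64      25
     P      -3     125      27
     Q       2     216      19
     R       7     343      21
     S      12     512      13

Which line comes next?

T  17  729  15

Column x1: letters move forward 1 place in the alphabet, so O, P, Q, R, S → T.
Column x2 — +5 each step: -8, -3, 2, 7, 12 → 17.
Column x3 — perfect cubes: 4³, 5³, 6³, …: 64, 125, 216, 343, 512 → 729.
Column x4 — alternating steps +2, −8, +2, −8, …: 25, 27, 19, 21, 13 → 15.
Putting it together: T  17  729  15.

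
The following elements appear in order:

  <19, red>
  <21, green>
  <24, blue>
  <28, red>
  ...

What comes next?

First value goes 19, 21, 24, 28 → 33 (differences are 2, 3, 4, … (increasing by 1 each time)).
Colour goes red, green, blue, red → green (repeats red → green → blue).
Combining the parts gives <33, green>.

<33, green>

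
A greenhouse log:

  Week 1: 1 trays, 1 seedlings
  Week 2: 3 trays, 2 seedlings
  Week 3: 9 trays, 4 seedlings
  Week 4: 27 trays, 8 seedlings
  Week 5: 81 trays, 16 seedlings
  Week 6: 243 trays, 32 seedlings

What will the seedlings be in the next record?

Seedlings: ×2 each step; 1, 2, 4, 8, 16, 32 → 64.

64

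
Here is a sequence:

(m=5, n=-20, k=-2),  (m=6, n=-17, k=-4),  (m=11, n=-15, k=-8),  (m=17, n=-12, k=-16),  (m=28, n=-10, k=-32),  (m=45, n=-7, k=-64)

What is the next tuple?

M: each term is the sum of the two before it, so 5, 6, 11, 17, 28, 45 → 73.
N: alternating steps +3, +2, +3, +2, …, so -20, -17, -15, -12, -10, -7 → -5.
K — ×2 each step: -2, -4, -8, -16, -32, -64 → -128.
Combining the parts gives (m=73, n=-5, k=-128).

(m=73, n=-5, k=-128)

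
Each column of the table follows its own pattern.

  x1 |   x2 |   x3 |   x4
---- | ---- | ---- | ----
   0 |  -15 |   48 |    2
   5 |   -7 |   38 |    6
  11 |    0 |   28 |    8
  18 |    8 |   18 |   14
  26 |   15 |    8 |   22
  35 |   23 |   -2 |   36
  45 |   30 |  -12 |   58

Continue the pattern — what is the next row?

Column x1 goes 0, 5, 11, 18, 26, 35, 45 → 56 (differences are 5, 6, 7, … (increasing by 1 each time)).
Column x2 goes -15, -7, 0, 8, 15, 23, 30 → 38 (alternating steps +8, +7, +8, +7, …).
Column x3: 48, 38, 28, 18, 8, -2, -12 → -22 (−10 each step).
Column x4: 2, 6, 8, 14, 22, 36, 58 → 94 (each term is the sum of the two before it).
Putting it together: 56  38  -22  94.

56  38  -22  94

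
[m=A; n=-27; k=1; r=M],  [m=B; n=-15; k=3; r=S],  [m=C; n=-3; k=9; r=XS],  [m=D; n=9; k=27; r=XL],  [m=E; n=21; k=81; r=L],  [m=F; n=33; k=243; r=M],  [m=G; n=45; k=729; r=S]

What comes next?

[m=H; n=57; k=2187; r=XS]

M goes A, B, C, D, E, F, G → H (letters move forward 1 place in the alphabet).
N: +12 each step; -27, -15, -3, 9, 21, 33, 45 → 57.
K: ×3 each step; 1, 3, 9, 27, 81, 243, 729 → 2187.
R goes M, S, XS, XL, L, M, S → XS (repeats M → S → XS → XL → L).
Putting it together: [m=H; n=57; k=2187; r=XS].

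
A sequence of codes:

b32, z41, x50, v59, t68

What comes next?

r77

Letter — letters move back 2 places in the alphabet, wrapping A→Z: b, z, x, v, t → r.
Second component: +9 each step; 32, 41, 50, 59, 68 → 77.
Combining the parts gives r77.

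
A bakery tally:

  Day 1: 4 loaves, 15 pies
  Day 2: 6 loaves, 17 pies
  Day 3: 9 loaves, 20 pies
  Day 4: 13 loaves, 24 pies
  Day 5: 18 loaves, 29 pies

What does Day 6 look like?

For the loaves, differences are 2, 3, 4, … (increasing by 1 each time): 4, 6, 9, 13, 18 → 24.
For the pies, always 11 more than the loaves: 15, 17, 20, 24, 29 → 35.
Putting it together: 24 loaves, 35 pies.

24 loaves, 35 pies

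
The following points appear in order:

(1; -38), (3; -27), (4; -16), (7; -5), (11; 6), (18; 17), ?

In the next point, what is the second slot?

28

Second slot: +11 each step, so -38, -27, -16, -5, 6, 17 → 28.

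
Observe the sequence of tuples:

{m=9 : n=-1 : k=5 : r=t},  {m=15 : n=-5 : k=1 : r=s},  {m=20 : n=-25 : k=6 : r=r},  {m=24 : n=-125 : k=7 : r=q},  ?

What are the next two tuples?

M: 9, 15, 20, 24 → 27 → 29 (differences are 6, 5, 4, … (decreasing by 1 each time)).
N: -1, -5, -25, -125 → -625 → -3125 (×5 each step).
For the k, each term is the sum of the two before it: 5, 1, 6, 7 → 13 → 20.
For the r, letters move back 1 place in the alphabet: t, s, r, q → p → o.
So the next two tuples are {m=27 : n=-625 : k=13 : r=p} and {m=29 : n=-3125 : k=20 : r=o}.

{m=27 : n=-625 : k=13 : r=p}, {m=29 : n=-3125 : k=20 : r=o}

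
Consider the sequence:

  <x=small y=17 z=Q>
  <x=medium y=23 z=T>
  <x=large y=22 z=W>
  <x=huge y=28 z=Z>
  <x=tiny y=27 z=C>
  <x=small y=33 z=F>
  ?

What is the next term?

For the x, repeats small → medium → large → huge → tiny: small, medium, large, huge, tiny, small → medium.
Y goes 17, 23, 22, 28, 27, 33 → 32 (alternating steps +6, −1, +6, −1, …).
Z: letters move forward 3 places in the alphabet, wrapping Z→A; Q, T, W, Z, C, F → I.
Putting it together: <x=medium y=32 z=I>.

<x=medium y=32 z=I>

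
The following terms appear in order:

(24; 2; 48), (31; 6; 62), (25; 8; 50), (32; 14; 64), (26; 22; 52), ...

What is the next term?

First entry: alternating steps +7, −6, +7, −6, …, so 24, 31, 25, 32, 26 → 33.
For the second entry, each term is the sum of the two before it: 2, 6, 8, 14, 22 → 36.
Third entry — always 2 × the first entry: 48, 62, 50, 64, 52 → 66.
Putting it together: (33; 36; 66).

(33; 36; 66)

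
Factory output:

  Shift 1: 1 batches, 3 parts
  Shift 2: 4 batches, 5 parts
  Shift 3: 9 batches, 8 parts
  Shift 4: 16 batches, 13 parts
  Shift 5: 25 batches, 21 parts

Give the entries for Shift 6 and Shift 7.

Batches: perfect squares: 1², 2², 3², …, so 1, 4, 9, 16, 25 → 36 → 49.
Parts: 3, 5, 8, 13, 21 → 34 → 55 (each term is the sum of the two before it).
So the next two records are 36 batches, 34 parts and 49 batches, 55 parts.

36 batches, 34 parts; 49 batches, 55 parts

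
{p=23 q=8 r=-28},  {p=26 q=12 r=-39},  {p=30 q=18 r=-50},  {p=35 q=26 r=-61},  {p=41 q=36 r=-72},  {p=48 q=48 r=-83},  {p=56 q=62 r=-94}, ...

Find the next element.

{p=65 q=78 r=-105}

P: differences are 3, 4, 5, … (increasing by 1 each time), so 23, 26, 30, 35, 41, 48, 56 → 65.
Q: differences are 4, 6, 8, … (increasing by 2 each time), so 8, 12, 18, 26, 36, 48, 62 → 78.
R: -28, -39, -50, -61, -72, -83, -94 → -105 (−11 each step).
Combining the parts gives {p=65 q=78 r=-105}.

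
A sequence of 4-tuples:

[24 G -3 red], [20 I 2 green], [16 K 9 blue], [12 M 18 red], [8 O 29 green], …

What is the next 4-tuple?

First slot goes 24, 20, 16, 12, 8 → 4 (−4 each step).
For the letter, letters move forward 2 places in the alphabet: G, I, K, M, O → Q.
Third slot goes -3, 2, 9, 18, 29 → 42 (differences are 5, 7, 9, … (increasing by 2 each time)).
Colour goes red, green, blue, red, green → blue (repeats red → green → blue).
Putting it together: [4 Q 42 blue].

[4 Q 42 blue]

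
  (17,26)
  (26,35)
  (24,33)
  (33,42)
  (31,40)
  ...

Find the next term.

First value: 17, 26, 24, 33, 31 → 40 (alternating steps +9, −2, +9, −2, …).
Second value: always 9 more than the first value; 26, 35, 33, 42, 40 → 49.
So the next term is (40,49).

(40,49)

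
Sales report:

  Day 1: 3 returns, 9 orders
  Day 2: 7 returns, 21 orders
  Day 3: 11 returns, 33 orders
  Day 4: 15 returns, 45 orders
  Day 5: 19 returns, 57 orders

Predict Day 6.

Returns: +4 each step, so 3, 7, 11, 15, 19 → 23.
Orders: 9, 21, 33, 45, 57 → 69 (always 3 × the returns).
Combining the parts gives 23 returns, 69 orders.

23 returns, 69 orders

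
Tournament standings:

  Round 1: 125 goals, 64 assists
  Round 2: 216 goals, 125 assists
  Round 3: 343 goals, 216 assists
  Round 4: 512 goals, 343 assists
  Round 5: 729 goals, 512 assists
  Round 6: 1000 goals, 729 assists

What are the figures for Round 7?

1331 goals, 1000 assists

Goals: perfect cubes: 5³, 6³, 7³, …; 125, 216, 343, 512, 729, 1000 → 1331.
Assists: perfect cubes: 4³, 5³, 6³, …; 64, 125, 216, 343, 512, 729 → 1000.
So the next line is 1331 goals, 1000 assists.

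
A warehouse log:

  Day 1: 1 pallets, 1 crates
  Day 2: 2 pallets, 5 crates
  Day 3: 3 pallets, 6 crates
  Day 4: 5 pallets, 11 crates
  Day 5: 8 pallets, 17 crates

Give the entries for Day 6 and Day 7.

13 pallets, 28 crates; 21 pallets, 45 crates

Pallets — each term is the sum of the two before it: 1, 2, 3, 5, 8 → 13 → 21.
For the crates, each term is the sum of the two before it: 1, 5, 6, 11, 17 → 28 → 45.
So the next two rows are 13 pallets, 28 crates and 21 pallets, 45 crates.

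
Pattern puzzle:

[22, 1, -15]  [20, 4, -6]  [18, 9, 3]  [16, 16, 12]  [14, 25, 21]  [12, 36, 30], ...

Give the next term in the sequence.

[10, 49, 39]

First part: −2 each step, so 22, 20, 18, 16, 14, 12 → 10.
Second part: perfect squares: 1², 2², 3², …; 1, 4, 9, 16, 25, 36 → 49.
Third part: +9 each step, so -15, -6, 3, 12, 21, 30 → 39.
So the next term is [10, 49, 39].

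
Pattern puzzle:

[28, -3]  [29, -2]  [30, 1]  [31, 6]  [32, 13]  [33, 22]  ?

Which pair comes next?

[34, 33]

First coordinate — +1 each step: 28, 29, 30, 31, 32, 33 → 34.
Second coordinate: differences are 1, 3, 5, … (increasing by 2 each time), so -3, -2, 1, 6, 13, 22 → 33.
Putting it together: [34, 33].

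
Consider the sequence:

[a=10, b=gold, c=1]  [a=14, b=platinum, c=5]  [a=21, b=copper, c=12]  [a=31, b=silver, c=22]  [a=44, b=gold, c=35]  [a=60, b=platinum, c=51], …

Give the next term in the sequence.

[a=79, b=copper, c=70]

A: differences are 4, 7, 10, … (increasing by 3 each time); 10, 14, 21, 31, 44, 60 → 79.
B: repeats gold → platinum → copper → silver; gold, platinum, copper, silver, gold, platinum → copper.
C goes 1, 5, 12, 22, 35, 51 → 70 (always 9 less than the a).
So the next term is [a=79, b=copper, c=70].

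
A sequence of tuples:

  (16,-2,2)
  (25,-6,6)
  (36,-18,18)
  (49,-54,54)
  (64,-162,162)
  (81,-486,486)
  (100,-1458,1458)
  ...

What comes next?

(121,-4374,4374)

First coordinate: perfect squares: 4², 5², 6², …; 16, 25, 36, 49, 64, 81, 100 → 121.
Second coordinate: ×3 each step, so -2, -6, -18, -54, -162, -486, -1458 → -4374.
Third coordinate: ×3 each step; 2, 6, 18, 54, 162, 486, 1458 → 4374.
Putting it together: (121,-4374,4374).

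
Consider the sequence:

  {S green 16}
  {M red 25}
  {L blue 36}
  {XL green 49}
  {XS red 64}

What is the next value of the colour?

blue

Colour: repeats green → red → blue, so green, red, blue, green, red → blue.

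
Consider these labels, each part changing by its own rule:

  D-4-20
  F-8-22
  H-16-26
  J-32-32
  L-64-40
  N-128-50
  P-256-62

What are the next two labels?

R-512-76, T-1024-92

Letter: D, F, H, J, L, N, P → R → T (letters move forward 2 places in the alphabet).
Second component goes 4, 8, 16, 32, 64, 128, 256 → 512 → 1024 (×2 each step).
Third component — differences are 2, 4, 6, … (increasing by 2 each time): 20, 22, 26, 32, 40, 50, 62 → 76 → 92.
So the next two labels are R-512-76 and T-1024-92.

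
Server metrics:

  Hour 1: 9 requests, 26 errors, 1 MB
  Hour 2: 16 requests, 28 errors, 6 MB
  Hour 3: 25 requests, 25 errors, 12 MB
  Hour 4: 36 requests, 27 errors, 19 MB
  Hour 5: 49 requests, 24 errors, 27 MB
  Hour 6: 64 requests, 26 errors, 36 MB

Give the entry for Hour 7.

Requests — perfect squares: 3², 4², 5², …: 9, 16, 25, 36, 49, 64 → 81.
Errors — alternating steps +2, −3, +2, −3, …: 26, 28, 25, 27, 24, 26 → 23.
MB — differences are 5, 6, 7, … (increasing by 1 each time): 1, 6, 12, 19, 27, 36 → 46.
Combining the parts gives 81 requests, 23 errors, 46 MB.

81 requests, 23 errors, 46 MB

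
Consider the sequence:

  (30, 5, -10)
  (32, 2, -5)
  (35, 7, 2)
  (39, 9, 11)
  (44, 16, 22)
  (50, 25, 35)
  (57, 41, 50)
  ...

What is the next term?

First coordinate: differences are 2, 3, 4, … (increasing by 1 each time); 30, 32, 35, 39, 44, 50, 57 → 65.
Second coordinate — each term is the sum of the two before it: 5, 2, 7, 9, 16, 25, 41 → 66.
Third coordinate goes -10, -5, 2, 11, 22, 35, 50 → 67 (differences are 5, 7, 9, … (increasing by 2 each time)).
Combining the parts gives (65, 66, 67).

(65, 66, 67)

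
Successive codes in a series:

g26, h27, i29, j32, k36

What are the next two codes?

l41 then m47

Letter: letters move forward 1 place in the alphabet; g, h, i, j, k → l → m.
Second component: differences are 1, 2, 3, … (increasing by 1 each time), so 26, 27, 29, 32, 36 → 41 → 47.
So the next two codes are l41 and m47.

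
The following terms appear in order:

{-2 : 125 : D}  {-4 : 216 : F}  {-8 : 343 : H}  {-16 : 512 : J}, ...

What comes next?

First component — ×2 each step: -2, -4, -8, -16 → -32.
Second component: perfect cubes: 5³, 6³, 7³, …; 125, 216, 343, 512 → 729.
For the letter, letters move forward 2 places in the alphabet: D, F, H, J → L.
So the next term is {-32 : 729 : L}.

{-32 : 729 : L}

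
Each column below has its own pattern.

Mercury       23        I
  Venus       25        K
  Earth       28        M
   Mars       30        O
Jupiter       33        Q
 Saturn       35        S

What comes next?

Planet: Mercury, Venus, Earth, Mars, Jupiter, Saturn → Uranus (runs through the planets Mercury→Neptune).
Second component: alternating steps +2, +3, +2, +3, …, so 23, 25, 28, 30, 33, 35 → 38.
Letter: letters move forward 2 places in the alphabet; I, K, M, O, Q, S → U.
Combining the parts gives Uranus  38  U.

Uranus  38  U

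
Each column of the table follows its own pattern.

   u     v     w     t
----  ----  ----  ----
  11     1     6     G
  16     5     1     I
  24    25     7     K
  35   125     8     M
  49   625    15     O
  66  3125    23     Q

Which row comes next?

Column u: differences are 5, 8, 11, … (increasing by 3 each time); 11, 16, 24, 35, 49, 66 → 86.
For the column v, ×5 each step: 1, 5, 25, 125, 625, 3125 → 15625.
For the column w, each term is the sum of the two before it: 6, 1, 7, 8, 15, 23 → 38.
Column t — letters move forward 2 places in the alphabet: G, I, K, M, O, Q → S.
So the next row is 86  15625  38  S.

86  15625  38  S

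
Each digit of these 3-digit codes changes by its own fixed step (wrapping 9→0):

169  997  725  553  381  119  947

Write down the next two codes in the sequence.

First digit: −2 each step, mod 10; 1, 9, 7, 5, 3, 1, 9 → 7 → 5.
Second digit: 6, 9, 2, 5, 8, 1, 4 → 7 → 0 (+3 each step, mod 10).
Third digit: −2 each step, mod 10; 9, 7, 5, 3, 1, 9, 7 → 5 → 3.
Putting the parts together: 775 and then 503.

775, 503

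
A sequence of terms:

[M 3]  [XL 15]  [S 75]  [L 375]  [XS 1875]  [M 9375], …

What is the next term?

Size: repeats M → XL → S → L → XS; M, XL, S, L, XS, M → XL.
For the second component, ×5 each step: 3, 15, 75, 375, 1875, 9375 → 46875.
Putting it together: [XL 46875].

[XL 46875]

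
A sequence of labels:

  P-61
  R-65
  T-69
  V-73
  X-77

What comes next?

Z-81

Letter: letters move forward 2 places in the alphabet, so P, R, T, V, X → Z.
Second component: 61, 65, 69, 73, 77 → 81 (+4 each step).
Combining the parts gives Z-81.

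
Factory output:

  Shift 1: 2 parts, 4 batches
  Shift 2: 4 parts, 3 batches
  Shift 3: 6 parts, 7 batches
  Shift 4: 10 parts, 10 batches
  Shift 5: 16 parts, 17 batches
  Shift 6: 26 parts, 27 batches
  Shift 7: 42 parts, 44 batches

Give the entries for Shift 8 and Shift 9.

Parts: each term is the sum of the two before it, so 2, 4, 6, 10, 16, 26, 42 → 68 → 110.
Batches: each term is the sum of the two before it; 4, 3, 7, 10, 17, 27, 44 → 71 → 115.
So the next two rows are 68 parts, 71 batches and 110 parts, 115 batches.

68 parts, 71 batches; 110 parts, 115 batches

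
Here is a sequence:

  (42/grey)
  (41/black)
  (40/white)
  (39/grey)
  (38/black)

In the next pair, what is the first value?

First value goes 42, 41, 40, 39, 38 → 37 (−1 each step).

37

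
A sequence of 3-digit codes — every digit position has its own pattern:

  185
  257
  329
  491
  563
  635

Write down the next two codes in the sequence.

First digit goes 1, 2, 3, 4, 5, 6 → 7 → 8 (+1 each step, mod 10).
Second digit — −3 each step, mod 10: 8, 5, 2, 9, 6, 3 → 0 → 7.
Third digit: +2 each step, mod 10, so 5, 7, 9, 1, 3, 5 → 7 → 9.
So the next two codes are 707 and 879.

707 then 879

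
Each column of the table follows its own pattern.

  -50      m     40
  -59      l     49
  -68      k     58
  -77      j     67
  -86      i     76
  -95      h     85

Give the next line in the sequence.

First component: −9 each step, so -50, -59, -68, -77, -86, -95 → -104.
Letter: letters move back 1 place in the alphabet, so m, l, k, j, i, h → g.
Third component: 40, 49, 58, 67, 76, 85 → 94 (together with the first component always sums to -10).
Combining the parts gives -104  g  94.

-104  g  94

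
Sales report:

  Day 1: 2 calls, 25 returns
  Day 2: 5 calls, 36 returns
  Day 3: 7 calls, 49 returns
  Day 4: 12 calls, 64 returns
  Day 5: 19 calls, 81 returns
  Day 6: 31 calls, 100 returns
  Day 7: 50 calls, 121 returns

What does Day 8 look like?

81 calls, 144 returns

Calls: 2, 5, 7, 12, 19, 31, 50 → 81 (each term is the sum of the two before it).
Returns: perfect squares: 5², 6², 7², …, so 25, 36, 49, 64, 81, 100, 121 → 144.
Putting it together: 81 calls, 144 returns.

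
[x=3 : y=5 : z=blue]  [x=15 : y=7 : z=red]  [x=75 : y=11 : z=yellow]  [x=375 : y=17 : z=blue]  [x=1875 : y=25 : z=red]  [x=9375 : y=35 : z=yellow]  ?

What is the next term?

[x=46875 : y=47 : z=blue]

X — ×5 each step: 3, 15, 75, 375, 1875, 9375 → 46875.
Y goes 5, 7, 11, 17, 25, 35 → 47 (differences are 2, 4, 6, … (increasing by 2 each time)).
Z: repeats blue → red → yellow, so blue, red, yellow, blue, red, yellow → blue.
Putting it together: [x=46875 : y=47 : z=blue].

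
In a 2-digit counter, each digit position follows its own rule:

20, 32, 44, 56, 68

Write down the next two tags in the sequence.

First digit: 2, 3, 4, 5, 6 → 7 → 8 (+1 each step, mod 10).
Second digit — +2 each step, mod 10: 0, 2, 4, 6, 8 → 0 → 2.
So the next two tags are 70 and 82.

70 then 82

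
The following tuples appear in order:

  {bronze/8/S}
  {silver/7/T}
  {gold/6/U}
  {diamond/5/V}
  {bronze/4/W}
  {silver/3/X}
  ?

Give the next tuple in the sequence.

For the rank, repeats bronze → silver → gold → diamond: bronze, silver, gold, diamond, bronze, silver → gold.
Second slot: −1 each step, so 8, 7, 6, 5, 4, 3 → 2.
Letter: letters move forward 1 place in the alphabet; S, T, U, V, W, X → Y.
Putting it together: {gold/2/Y}.

{gold/2/Y}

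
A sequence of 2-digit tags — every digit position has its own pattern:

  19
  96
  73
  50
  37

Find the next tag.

14

For the first digit, −2 each step, mod 10: 1, 9, 7, 5, 3 → 1.
For the second digit, −3 each step, mod 10: 9, 6, 3, 0, 7 → 4.
Putting it together: 14.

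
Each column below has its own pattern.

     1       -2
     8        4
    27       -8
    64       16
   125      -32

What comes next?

216  64

First component — perfect cubes: 1³, 2³, 3³, …: 1, 8, 27, 64, 125 → 216.
Second component — ×(-2) each step: -2, 4, -8, 16, -32 → 64.
Putting it together: 216  64.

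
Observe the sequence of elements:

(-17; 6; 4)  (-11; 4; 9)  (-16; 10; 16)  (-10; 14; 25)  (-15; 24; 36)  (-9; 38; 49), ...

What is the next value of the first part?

First part: -17, -11, -16, -10, -15, -9 → -14 (alternating steps +6, −5, +6, −5, …).

-14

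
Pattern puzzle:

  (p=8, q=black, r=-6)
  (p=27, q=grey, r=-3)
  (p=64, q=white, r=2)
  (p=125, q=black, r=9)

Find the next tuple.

P goes 8, 27, 64, 125 → 216 (perfect cubes: 2³, 3³, 4³, …).
For the q, repeats black → grey → white: black, grey, white, black → grey.
R goes -6, -3, 2, 9 → 18 (differences are 3, 5, 7, … (increasing by 2 each time)).
So the next tuple is (p=216, q=grey, r=18).

(p=216, q=grey, r=18)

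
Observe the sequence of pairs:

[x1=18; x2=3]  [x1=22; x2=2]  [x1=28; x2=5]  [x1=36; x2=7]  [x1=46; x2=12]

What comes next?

[x1=58; x2=19]

X1: differences are 4, 6, 8, … (increasing by 2 each time), so 18, 22, 28, 36, 46 → 58.
X2: 3, 2, 5, 7, 12 → 19 (each term is the sum of the two before it).
So the next pair is [x1=58; x2=19].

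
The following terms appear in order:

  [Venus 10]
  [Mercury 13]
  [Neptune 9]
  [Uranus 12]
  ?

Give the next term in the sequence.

[Saturn 8]

For the planet, runs backward through the planets Mercury→Neptune: Venus, Mercury, Neptune, Uranus → Saturn.
Second value: alternating steps +3, −4, +3, −4, …; 10, 13, 9, 12 → 8.
Putting it together: [Saturn 8].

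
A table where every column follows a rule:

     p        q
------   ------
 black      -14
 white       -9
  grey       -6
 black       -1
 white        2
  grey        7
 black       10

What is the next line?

Column p: repeats black → white → grey; black, white, grey, black, white, grey, black → white.
For the column q, alternating steps +5, +3, +5, +3, …: -14, -9, -6, -1, 2, 7, 10 → 15.
Putting it together: white  15.

white  15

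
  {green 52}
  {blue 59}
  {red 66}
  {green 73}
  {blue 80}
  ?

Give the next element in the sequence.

{red 87}

For the colour, repeats green → blue → red: green, blue, red, green, blue → red.
Second value: +7 each step; 52, 59, 66, 73, 80 → 87.
Combining the parts gives {red 87}.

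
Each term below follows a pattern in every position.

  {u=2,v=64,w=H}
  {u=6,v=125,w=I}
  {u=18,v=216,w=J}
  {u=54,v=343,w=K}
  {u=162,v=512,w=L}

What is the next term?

{u=486,v=729,w=M}

U: ×3 each step; 2, 6, 18, 54, 162 → 486.
V goes 64, 125, 216, 343, 512 → 729 (perfect cubes: 4³, 5³, 6³, …).
W goes H, I, J, K, L → M (letters move forward 1 place in the alphabet).
So the next term is {u=486,v=729,w=M}.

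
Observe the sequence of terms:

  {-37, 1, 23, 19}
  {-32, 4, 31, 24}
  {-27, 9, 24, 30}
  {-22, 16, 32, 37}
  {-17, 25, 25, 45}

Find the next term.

For the first entry, +5 each step: -37, -32, -27, -22, -17 → -12.
Second entry: perfect squares: 1², 2², 3², …, so 1, 4, 9, 16, 25 → 36.
For the third entry, alternating steps +8, −7, +8, −7, …: 23, 31, 24, 32, 25 → 33.
Fourth entry: 19, 24, 30, 37, 45 → 54 (differences are 5, 6, 7, … (increasing by 1 each time)).
Combining the parts gives {-12, 36, 33, 54}.

{-12, 36, 33, 54}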